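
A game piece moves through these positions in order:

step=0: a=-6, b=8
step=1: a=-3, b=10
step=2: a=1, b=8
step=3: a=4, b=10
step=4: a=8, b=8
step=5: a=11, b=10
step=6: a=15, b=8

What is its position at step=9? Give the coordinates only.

a=25, b=10

Step-to-step displacements: (+3, +2), (+4, -2), (+3, +2), (+4, -2), (+3, +2), (+4, -2) — a repeating cycle of length 2.
step 7: apply (+3, +2) → a=18, b=10
step 8: apply (+4, -2) → a=22, b=8
step 9: apply (+3, +2) → a=25, b=10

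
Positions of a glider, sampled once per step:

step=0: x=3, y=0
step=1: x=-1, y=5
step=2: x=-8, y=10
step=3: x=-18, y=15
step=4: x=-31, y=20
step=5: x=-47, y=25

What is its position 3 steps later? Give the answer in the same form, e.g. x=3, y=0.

First differences are (-4, +5), (-7, +5), (-10, +5), (-13, +5), (-16, +5); their common second difference is (-3, +0) (constant acceleration).
step 6: x=-47, y=25 + (-19, +5) → x=-66, y=30
step 7: x=-66, y=30 + (-22, +5) → x=-88, y=35
step 8: x=-88, y=35 + (-25, +5) → x=-113, y=40

x=-113, y=40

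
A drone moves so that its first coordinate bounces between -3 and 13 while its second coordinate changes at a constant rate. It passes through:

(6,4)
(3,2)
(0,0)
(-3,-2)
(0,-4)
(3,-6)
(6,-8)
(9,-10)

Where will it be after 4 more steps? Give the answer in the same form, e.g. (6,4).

The first coordinate reflects between -3 and 13, moving 3 per step.
  step 8: 9 → 12
  step 9: 12 → 11
  step 10: 11 → 8
  step 11: 8 → 5
The second coordinate changes by -2 each step: at step 11 it is -18.

(5,-18)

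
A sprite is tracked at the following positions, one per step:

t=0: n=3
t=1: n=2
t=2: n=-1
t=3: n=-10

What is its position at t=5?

The jumps are -1, -3, -9 — a geometric progression with ratio 3.
step 4: -10 − 27 → n=-37
step 5: -37 − 81 → n=-118

n=-118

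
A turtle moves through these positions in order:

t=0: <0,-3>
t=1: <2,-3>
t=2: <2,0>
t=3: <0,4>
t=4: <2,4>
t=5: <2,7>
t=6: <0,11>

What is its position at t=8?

Step-to-step displacements: <+2,+0>, <+0,+3>, <-2,+4>, <+2,+0>, <+0,+3>, <-2,+4> — a repeating cycle of length 3.
step 7: apply <+2,+0> → <2,11>
step 8: apply <+0,+3> → <2,14>

<2,14>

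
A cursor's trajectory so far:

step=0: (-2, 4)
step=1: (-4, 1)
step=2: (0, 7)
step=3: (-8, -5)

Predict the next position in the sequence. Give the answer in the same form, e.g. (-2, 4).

The jumps are (-2, -3), (+4, +6), (-8, -12) — a geometric progression with ratio -2.
step 4: (-8, -5) + (+16, +24) → (8, 19)

(8, 19)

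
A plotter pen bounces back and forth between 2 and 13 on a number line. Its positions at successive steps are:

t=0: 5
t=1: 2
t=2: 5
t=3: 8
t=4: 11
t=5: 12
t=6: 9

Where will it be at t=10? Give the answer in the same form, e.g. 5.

7

The value travels 3 per step and bounces off the walls at 2 and 13.
  step 7: 9 → 6
  step 8: 6 → 3
  step 9: 3 → 4
  step 10: 4 → 7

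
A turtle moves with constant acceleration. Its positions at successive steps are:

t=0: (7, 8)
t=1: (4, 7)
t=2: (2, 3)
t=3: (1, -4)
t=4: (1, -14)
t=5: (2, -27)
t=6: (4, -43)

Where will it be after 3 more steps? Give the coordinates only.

(16, -109)

First differences are (-3, -1), (-2, -4), (-1, -7), (+0, -10), (+1, -13), (+2, -16); their common second difference is (+1, -3) (constant acceleration).
step 7: (4, -43) + (+3, -19) → (7, -62)
step 8: (7, -62) + (+4, -22) → (11, -84)
step 9: (11, -84) + (+5, -25) → (16, -109)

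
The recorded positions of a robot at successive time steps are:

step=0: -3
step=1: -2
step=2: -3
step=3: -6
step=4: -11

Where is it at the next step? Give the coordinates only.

First differences are +1, -1, -3, -5; their common second difference is -2 (constant acceleration).
step 5: -11 − 7 → -18

-18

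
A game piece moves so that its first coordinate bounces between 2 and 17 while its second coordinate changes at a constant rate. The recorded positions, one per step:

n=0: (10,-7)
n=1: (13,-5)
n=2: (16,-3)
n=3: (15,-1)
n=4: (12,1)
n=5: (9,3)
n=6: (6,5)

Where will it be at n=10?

(10,13)

The first coordinate travels 3 per step and bounces off the walls at 2 and 17.
  step 7: 6 → 3
  step 8: 3 → 4
  step 9: 4 → 7
  step 10: 7 → 10
The second coordinate changes by +2 each step: at step 10 it is 13.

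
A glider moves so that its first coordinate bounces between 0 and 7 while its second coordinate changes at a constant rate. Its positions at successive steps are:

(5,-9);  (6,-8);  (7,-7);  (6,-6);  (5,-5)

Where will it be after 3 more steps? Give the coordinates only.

(2,-2)

The first coordinate travels 1 per step and bounces off the walls at 0 and 7.
  step 5: 5 → 4
  step 6: 4 → 3
  step 7: 3 → 2
The second coordinate changes by +1 each step: at step 7 it is -2.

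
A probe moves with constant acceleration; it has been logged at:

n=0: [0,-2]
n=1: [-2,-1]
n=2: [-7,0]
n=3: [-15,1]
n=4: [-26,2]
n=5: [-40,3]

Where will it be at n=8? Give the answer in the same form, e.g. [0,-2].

First differences are [-2,+1], [-5,+1], [-8,+1], [-11,+1], [-14,+1]; their common second difference is [-3,+0] (constant acceleration).
step 6: [-40,3] + [-17,+1] → [-57,4]
step 7: [-57,4] + [-20,+1] → [-77,5]
step 8: [-77,5] + [-23,+1] → [-100,6]

[-100,6]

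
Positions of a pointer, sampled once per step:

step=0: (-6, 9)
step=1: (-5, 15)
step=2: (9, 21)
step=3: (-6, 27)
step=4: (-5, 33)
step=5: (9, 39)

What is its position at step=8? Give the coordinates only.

The first coordinate repeats the cycle [-6, -5, 9] with period 3; step 8 mod 3 = 2, giving 9.
The second coordinate changes by +6 each step, so at step 8 it is 9 + 8·(6) = 57.

(9, 57)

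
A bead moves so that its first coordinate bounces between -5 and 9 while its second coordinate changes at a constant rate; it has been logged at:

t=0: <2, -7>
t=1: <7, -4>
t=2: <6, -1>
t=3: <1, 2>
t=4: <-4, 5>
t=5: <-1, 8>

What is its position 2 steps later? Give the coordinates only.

The first coordinate travels 5 per step and bounces off the walls at -5 and 9.
  step 6: -1 → 4
  step 7: 4 → 9
The second coordinate changes by +3 each step: at step 7 it is 14.

<9, 14>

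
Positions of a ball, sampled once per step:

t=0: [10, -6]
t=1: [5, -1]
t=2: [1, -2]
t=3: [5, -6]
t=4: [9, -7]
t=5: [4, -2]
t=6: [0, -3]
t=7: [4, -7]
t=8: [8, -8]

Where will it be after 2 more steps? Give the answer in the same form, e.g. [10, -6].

Step-to-step displacements: [-5, +5], [-4, -1], [+4, -4], [+4, -1], [-5, +5], [-4, -1], [+4, -4], [+4, -1] — a repeating cycle of length 4.
step 9: apply [-5, +5] → [3, -3]
step 10: apply [-4, -1] → [-1, -4]

[-1, -4]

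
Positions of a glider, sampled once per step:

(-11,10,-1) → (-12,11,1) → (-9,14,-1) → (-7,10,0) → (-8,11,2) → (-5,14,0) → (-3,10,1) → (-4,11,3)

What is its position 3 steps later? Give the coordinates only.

Differencing gives (-1,+1,+2), (+3,+3,-2), (+2,-4,+1), (-1,+1,+2), (+3,+3,-2), (+2,-4,+1), (-1,+1,+2). This is the pattern (-1,+1,+2), (+3,+3,-2), (+2,-4,+1) repeated.
step 8: apply (+3,+3,-2) → (-1,14,1)
step 9: apply (+2,-4,+1) → (1,10,2)
step 10: apply (-1,+1,+2) → (0,11,4)

(0,11,4)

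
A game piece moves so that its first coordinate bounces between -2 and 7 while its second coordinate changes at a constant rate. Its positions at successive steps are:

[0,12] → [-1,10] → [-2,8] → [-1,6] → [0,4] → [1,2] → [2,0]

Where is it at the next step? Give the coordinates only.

The first coordinate travels 1 per step and bounces off the walls at -2 and 7.
  step 7: 2 → 3
The second coordinate changes by -2 each step: at step 7 it is -2.

[3,-2]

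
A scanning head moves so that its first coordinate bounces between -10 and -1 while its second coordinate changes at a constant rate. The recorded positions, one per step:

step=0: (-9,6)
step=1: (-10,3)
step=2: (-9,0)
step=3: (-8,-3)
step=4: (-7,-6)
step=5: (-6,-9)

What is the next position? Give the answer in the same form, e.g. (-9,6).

(-5,-12)

The first coordinate reflects between -10 and -1, moving 1 per step.
  step 6: -6 → -5
The second coordinate changes by -3 each step: at step 6 it is -12.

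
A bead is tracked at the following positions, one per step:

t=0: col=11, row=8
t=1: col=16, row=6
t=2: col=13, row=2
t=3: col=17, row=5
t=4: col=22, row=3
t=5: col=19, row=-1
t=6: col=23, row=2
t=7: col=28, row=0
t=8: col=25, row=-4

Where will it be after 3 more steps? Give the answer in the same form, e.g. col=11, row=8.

The moves between consecutive positions are (+5,-2), (-3,-4), (+4,+3), (+5,-2), (-3,-4), (+4,+3), (+5,-2), (-3,-4); they repeat the 3-cycle [(+5,-2), (-3,-4), (+4,+3)].
step 9: apply (+4,+3) → col=29, row=-1
step 10: apply (+5,-2) → col=34, row=-3
step 11: apply (-3,-4) → col=31, row=-7

col=31, row=-7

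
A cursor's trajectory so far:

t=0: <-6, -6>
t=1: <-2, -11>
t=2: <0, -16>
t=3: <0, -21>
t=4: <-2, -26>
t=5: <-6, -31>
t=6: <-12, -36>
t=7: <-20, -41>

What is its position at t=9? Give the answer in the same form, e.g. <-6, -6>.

First differences are <+4, -5>, <+2, -5>, <+0, -5>, <-2, -5>, <-4, -5>, <-6, -5>, <-8, -5>; their common second difference is <-2, +0> (constant acceleration).
step 8: <-20, -41> + <-10, -5> → <-30, -46>
step 9: <-30, -46> + <-12, -5> → <-42, -51>

<-42, -51>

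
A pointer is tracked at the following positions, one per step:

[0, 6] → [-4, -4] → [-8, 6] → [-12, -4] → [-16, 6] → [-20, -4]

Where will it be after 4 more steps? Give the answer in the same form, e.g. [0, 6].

The first coordinate changes by -4 each step, so at step 9 it is 0 + 9·(-4) = -36.
The second coordinate repeats the cycle [6, -4] with period 2; step 9 mod 2 = 1, giving -4.

[-36, -4]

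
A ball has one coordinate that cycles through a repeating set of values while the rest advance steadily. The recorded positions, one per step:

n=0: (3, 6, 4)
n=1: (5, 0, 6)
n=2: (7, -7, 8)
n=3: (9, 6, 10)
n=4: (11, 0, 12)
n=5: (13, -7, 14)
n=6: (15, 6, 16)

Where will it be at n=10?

First: linear, +2 per step → 23 at step 10.
Second: cycles through 6, 0, -7 every 3 steps. Step 10 lands at position 1 of the cycle → 0.
Third: linear, +2 per step → 24 at step 10.

(23, 0, 24)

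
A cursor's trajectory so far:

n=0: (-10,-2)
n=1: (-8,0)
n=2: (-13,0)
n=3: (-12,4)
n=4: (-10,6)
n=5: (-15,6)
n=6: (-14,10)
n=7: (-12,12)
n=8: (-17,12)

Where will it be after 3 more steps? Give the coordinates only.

(-19,18)

Step-to-step displacements: (+2,+2), (-5,+0), (+1,+4), (+2,+2), (-5,+0), (+1,+4), (+2,+2), (-5,+0) — a repeating cycle of length 3.
step 9: apply (+1,+4) → (-16,16)
step 10: apply (+2,+2) → (-14,18)
step 11: apply (-5,+0) → (-19,18)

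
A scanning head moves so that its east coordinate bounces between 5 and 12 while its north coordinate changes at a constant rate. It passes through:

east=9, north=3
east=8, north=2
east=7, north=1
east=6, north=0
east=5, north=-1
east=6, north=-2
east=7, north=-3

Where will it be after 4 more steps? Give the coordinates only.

The east coordinate reflects between 5 and 12, moving 1 per step.
  step 7: 7 → 8
  step 8: 8 → 9
  step 9: 9 → 10
  step 10: 10 → 11
The north coordinate changes by -1 each step: at step 10 it is -7.

east=11, north=-7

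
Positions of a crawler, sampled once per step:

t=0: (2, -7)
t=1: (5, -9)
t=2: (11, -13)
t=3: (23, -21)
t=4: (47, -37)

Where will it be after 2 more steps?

(191, -133)

Step-to-step displacements: (+3, -2), (+6, -4), (+12, -8), (+24, -16); each is 2× the previous.
step 5: (47, -37) + (+48, -32) → (95, -69)
step 6: (95, -69) + (+96, -64) → (191, -133)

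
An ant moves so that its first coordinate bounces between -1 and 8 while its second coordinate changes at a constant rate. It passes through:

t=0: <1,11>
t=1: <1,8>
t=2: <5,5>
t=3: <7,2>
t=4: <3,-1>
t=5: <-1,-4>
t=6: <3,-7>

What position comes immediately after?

<7,-10>

The first coordinate travels 4 per step and bounces off the walls at -1 and 8.
  step 7: 3 → 7
The second coordinate changes by -3 each step: at step 7 it is -10.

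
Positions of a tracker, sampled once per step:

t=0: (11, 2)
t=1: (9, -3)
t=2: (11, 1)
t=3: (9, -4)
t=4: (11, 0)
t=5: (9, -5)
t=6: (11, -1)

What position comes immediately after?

(9, -6)

Step-to-step displacements: (-2, -5), (+2, +4), (-2, -5), (+2, +4), (-2, -5), (+2, +4) — a repeating cycle of length 2.
step 7: apply (-2, -5) → (9, -6)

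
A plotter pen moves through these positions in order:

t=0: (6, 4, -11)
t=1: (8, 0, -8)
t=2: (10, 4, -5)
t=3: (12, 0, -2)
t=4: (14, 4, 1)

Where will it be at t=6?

First: linear, +2 per step → 18 at step 6.
Second: cycles through 4, 0 every 2 steps. Step 6 lands at position 0 of the cycle → 4.
Third: linear, +3 per step → 7 at step 6.

(18, 4, 7)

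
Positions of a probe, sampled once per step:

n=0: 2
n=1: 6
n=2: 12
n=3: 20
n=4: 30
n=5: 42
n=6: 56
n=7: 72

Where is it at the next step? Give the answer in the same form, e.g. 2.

90

First differences are +4, +6, +8, +10, +12, +14, +16; their common second difference is +2 (constant acceleration).
step 8: 72 + 18 → 90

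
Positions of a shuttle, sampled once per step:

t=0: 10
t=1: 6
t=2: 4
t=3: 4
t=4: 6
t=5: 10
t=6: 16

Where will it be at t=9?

46

Successive displacements: -4, -2, +0, +2, +4, +6 — each changes by +2.
step 7: 16 + 8 → 24
step 8: 24 + 10 → 34
step 9: 34 + 12 → 46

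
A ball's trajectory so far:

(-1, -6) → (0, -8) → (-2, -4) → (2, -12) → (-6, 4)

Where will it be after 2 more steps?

Consecutive displacements (+1, -2), (-2, +4), (+4, -8), (-8, +16) scale by a factor of -2 each step.
step 5: (-6, 4) + (+16, -32) → (10, -28)
step 6: (10, -28) + (-32, +64) → (-22, 36)

(-22, 36)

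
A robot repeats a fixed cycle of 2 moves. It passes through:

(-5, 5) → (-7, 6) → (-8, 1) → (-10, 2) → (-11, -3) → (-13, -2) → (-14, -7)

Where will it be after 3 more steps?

(-19, -10)

Differencing gives (-2, +1), (-1, -5), (-2, +1), (-1, -5), (-2, +1), (-1, -5). This is the pattern (-2, +1), (-1, -5) repeated.
step 7: apply (-2, +1) → (-16, -6)
step 8: apply (-1, -5) → (-17, -11)
step 9: apply (-2, +1) → (-19, -10)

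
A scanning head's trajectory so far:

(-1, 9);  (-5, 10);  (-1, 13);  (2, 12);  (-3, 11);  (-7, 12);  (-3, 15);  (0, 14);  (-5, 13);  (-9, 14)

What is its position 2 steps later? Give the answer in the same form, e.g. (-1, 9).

Step-to-step displacements: (-4, +1), (+4, +3), (+3, -1), (-5, -1), (-4, +1), (+4, +3), (+3, -1), (-5, -1), (-4, +1) — a repeating cycle of length 4.
step 10: apply (+4, +3) → (-5, 17)
step 11: apply (+3, -1) → (-2, 16)

(-2, 16)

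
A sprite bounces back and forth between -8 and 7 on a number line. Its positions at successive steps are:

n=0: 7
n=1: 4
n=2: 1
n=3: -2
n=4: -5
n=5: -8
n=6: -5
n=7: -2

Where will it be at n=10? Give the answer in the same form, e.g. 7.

7

The value reflects between -8 and 7, moving 3 per step.
  step 8: -2 → 1
  step 9: 1 → 4
  step 10: 4 → 7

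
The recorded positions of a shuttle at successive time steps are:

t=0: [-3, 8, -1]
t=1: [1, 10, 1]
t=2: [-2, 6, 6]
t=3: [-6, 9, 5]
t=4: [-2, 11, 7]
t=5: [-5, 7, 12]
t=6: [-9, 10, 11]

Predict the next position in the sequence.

Step-to-step displacements: [+4, +2, +2], [-3, -4, +5], [-4, +3, -1], [+4, +2, +2], [-3, -4, +5], [-4, +3, -1] — a repeating cycle of length 3.
step 7: apply [+4, +2, +2] → [-5, 12, 13]

[-5, 12, 13]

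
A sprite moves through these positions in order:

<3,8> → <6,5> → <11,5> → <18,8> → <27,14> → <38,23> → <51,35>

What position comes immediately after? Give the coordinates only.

First differences are <+3,-3>, <+5,+0>, <+7,+3>, <+9,+6>, <+11,+9>, <+13,+12>; their common second difference is <+2,+3> (constant acceleration).
step 7: <51,35> + <+15,+15> → <66,50>

<66,50>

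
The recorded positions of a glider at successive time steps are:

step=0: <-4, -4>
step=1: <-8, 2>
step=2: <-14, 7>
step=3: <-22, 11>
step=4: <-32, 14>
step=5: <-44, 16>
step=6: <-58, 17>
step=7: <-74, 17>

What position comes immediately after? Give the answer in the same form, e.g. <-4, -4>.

First differences are <-4, +6>, <-6, +5>, <-8, +4>, <-10, +3>, <-12, +2>, <-14, +1>, <-16, +0>; their common second difference is <-2, -1> (constant acceleration).
step 8: <-74, 17> + <-18, -1> → <-92, 16>

<-92, 16>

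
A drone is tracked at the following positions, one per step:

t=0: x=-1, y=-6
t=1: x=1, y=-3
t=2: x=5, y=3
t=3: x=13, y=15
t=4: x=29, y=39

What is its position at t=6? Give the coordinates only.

x=125, y=183

The jumps are (+2, +3), (+4, +6), (+8, +12), (+16, +24) — a geometric progression with ratio 2.
step 5: x=29, y=39 + (+32, +48) → x=61, y=87
step 6: x=61, y=87 + (+64, +96) → x=125, y=183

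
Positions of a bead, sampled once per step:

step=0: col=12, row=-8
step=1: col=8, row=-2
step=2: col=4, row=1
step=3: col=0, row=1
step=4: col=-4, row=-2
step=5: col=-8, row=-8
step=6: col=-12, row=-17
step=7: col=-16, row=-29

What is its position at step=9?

col=-24, row=-62

First differences are (-4, +6), (-4, +3), (-4, +0), (-4, -3), (-4, -6), (-4, -9), (-4, -12); their common second difference is (+0, -3) (constant acceleration).
step 8: col=-16, row=-29 + (-4, -15) → col=-20, row=-44
step 9: col=-20, row=-44 + (-4, -18) → col=-24, row=-62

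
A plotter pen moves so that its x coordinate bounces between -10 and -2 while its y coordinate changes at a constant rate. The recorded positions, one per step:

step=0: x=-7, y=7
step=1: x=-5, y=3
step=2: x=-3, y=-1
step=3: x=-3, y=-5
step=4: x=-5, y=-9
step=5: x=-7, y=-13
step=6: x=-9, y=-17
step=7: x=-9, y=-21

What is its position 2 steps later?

The x coordinate travels 2 per step and bounces off the walls at -10 and -2.
  step 8: -9 → -7
  step 9: -7 → -5
The y coordinate changes by -4 each step: at step 9 it is -29.

x=-5, y=-29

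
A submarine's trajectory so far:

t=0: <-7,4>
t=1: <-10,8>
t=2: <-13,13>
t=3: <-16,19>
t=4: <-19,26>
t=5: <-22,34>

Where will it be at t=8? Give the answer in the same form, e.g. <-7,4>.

<-31,64>

Successive displacements: <-3,+4>, <-3,+5>, <-3,+6>, <-3,+7>, <-3,+8> — each changes by <+0,+1>.
step 6: <-22,34> + <-3,+9> → <-25,43>
step 7: <-25,43> + <-3,+10> → <-28,53>
step 8: <-28,53> + <-3,+11> → <-31,64>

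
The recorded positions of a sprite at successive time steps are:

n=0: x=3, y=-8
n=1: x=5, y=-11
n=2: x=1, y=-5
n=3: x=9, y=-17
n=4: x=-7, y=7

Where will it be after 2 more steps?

x=-39, y=55

The jumps are (+2, -3), (-4, +6), (+8, -12), (-16, +24) — a geometric progression with ratio -2.
step 5: x=-7, y=7 + (+32, -48) → x=25, y=-41
step 6: x=25, y=-41 + (-64, +96) → x=-39, y=55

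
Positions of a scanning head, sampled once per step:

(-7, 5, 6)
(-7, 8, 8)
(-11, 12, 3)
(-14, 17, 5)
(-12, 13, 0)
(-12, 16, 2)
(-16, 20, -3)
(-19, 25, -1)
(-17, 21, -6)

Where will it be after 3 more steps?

Differencing gives (+0, +3, +2), (-4, +4, -5), (-3, +5, +2), (+2, -4, -5), (+0, +3, +2), (-4, +4, -5), (-3, +5, +2), (+2, -4, -5). This is the pattern (+0, +3, +2), (-4, +4, -5), (-3, +5, +2), (+2, -4, -5) repeated.
step 9: apply (+0, +3, +2) → (-17, 24, -4)
step 10: apply (-4, +4, -5) → (-21, 28, -9)
step 11: apply (-3, +5, +2) → (-24, 33, -7)

(-24, 33, -7)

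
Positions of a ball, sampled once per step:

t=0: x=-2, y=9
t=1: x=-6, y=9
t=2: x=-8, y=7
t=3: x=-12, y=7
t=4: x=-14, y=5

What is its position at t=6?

Step-to-step displacements: (-4, +0), (-2, -2), (-4, +0), (-2, -2) — a repeating cycle of length 2.
step 5: apply (-4, +0) → x=-18, y=5
step 6: apply (-2, -2) → x=-20, y=3

x=-20, y=3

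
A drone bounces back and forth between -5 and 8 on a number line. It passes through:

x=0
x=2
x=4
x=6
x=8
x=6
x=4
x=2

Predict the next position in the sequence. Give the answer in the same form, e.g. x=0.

The value reflects between -5 and 8, moving 2 per step.
  step 8: 2 → 0

x=0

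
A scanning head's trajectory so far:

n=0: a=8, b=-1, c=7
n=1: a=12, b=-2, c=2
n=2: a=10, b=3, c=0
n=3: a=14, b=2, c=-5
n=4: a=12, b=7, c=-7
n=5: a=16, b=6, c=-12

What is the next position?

a=14, b=11, c=-14

Step-to-step displacements: (+4, -1, -5), (-2, +5, -2), (+4, -1, -5), (-2, +5, -2), (+4, -1, -5) — a repeating cycle of length 2.
step 6: apply (-2, +5, -2) → a=14, b=11, c=-14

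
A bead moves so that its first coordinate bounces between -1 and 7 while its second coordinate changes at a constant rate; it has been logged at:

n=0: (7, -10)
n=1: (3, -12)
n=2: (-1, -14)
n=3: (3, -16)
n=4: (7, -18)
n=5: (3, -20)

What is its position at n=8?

(7, -26)

The first coordinate reflects between -1 and 7, moving 4 per step.
  step 6: 3 → -1
  step 7: -1 → 3
  step 8: 3 → 7
The second coordinate changes by -2 each step: at step 8 it is -26.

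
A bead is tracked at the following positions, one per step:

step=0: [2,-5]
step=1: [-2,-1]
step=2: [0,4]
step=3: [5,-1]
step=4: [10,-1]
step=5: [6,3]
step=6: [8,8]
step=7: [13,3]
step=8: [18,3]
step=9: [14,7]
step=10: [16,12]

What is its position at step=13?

The moves between consecutive positions are [-4,+4], [+2,+5], [+5,-5], [+5,+0], [-4,+4], [+2,+5], [+5,-5], [+5,+0], [-4,+4], [+2,+5]; they repeat the 4-cycle [[-4,+4], [+2,+5], [+5,-5], [+5,+0]].
step 11: apply [+5,-5] → [21,7]
step 12: apply [+5,+0] → [26,7]
step 13: apply [-4,+4] → [22,11]

[22,11]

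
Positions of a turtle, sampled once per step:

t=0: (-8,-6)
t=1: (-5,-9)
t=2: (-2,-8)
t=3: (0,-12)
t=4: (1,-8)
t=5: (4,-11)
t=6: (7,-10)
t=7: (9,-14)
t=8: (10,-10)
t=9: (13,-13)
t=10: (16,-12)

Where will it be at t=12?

(19,-12)

The moves between consecutive positions are (+3,-3), (+3,+1), (+2,-4), (+1,+4), (+3,-3), (+3,+1), (+2,-4), (+1,+4), (+3,-3), (+3,+1); they repeat the 4-cycle [(+3,-3), (+3,+1), (+2,-4), (+1,+4)].
step 11: apply (+2,-4) → (18,-16)
step 12: apply (+1,+4) → (19,-12)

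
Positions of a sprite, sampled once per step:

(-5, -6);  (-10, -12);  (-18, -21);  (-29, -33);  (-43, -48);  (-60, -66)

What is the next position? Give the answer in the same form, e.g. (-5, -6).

First differences are (-5, -6), (-8, -9), (-11, -12), (-14, -15), (-17, -18); their common second difference is (-3, -3) (constant acceleration).
step 6: (-60, -66) + (-20, -21) → (-80, -87)

(-80, -87)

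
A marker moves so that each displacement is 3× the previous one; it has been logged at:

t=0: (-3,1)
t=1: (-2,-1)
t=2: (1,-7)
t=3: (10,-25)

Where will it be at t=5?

The jumps are (+1,-2), (+3,-6), (+9,-18) — a geometric progression with ratio 3.
step 4: (10,-25) + (+27,-54) → (37,-79)
step 5: (37,-79) + (+81,-162) → (118,-241)

(118,-241)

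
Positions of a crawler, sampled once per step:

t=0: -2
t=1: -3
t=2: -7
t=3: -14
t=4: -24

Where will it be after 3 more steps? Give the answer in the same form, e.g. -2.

Taking differences between consecutive positions: -1, -4, -7, -10. These grow by -3 each step.
step 5: -24 − 13 → -37
step 6: -37 − 16 → -53
step 7: -53 − 19 → -72

-72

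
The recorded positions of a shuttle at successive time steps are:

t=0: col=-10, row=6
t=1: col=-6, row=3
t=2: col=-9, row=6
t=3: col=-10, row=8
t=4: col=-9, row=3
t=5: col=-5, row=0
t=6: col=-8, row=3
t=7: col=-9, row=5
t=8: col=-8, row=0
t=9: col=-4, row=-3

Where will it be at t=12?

Differencing gives (+4,-3), (-3,+3), (-1,+2), (+1,-5), (+4,-3), (-3,+3), (-1,+2), (+1,-5), (+4,-3). This is the pattern (+4,-3), (-3,+3), (-1,+2), (+1,-5) repeated.
step 10: apply (-3,+3) → col=-7, row=0
step 11: apply (-1,+2) → col=-8, row=2
step 12: apply (+1,-5) → col=-7, row=-3

col=-7, row=-3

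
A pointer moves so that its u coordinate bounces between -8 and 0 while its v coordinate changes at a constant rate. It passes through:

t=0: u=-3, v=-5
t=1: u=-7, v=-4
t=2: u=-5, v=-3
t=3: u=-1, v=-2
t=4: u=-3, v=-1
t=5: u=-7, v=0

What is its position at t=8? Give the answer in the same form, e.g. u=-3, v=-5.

The u coordinate travels 4 per step and bounces off the walls at -8 and 0.
  step 6: -7 → -5
  step 7: -5 → -1
  step 8: -1 → -3
The v coordinate changes by +1 each step: at step 8 it is 3.

u=-3, v=3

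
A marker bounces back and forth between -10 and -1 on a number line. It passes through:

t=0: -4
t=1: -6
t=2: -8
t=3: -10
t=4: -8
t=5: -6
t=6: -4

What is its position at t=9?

The value travels 2 per step and bounces off the walls at -10 and -1.
  step 7: -4 → -2
  step 8: -2 → -2
  step 9: -2 → -4

-4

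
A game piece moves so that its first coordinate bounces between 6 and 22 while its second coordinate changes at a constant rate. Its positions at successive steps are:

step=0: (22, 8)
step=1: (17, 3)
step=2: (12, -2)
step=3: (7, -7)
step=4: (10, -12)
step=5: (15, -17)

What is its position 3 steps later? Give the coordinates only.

(14, -32)

The first coordinate travels 5 per step and bounces off the walls at 6 and 22.
  step 6: 15 → 20
  step 7: 20 → 19
  step 8: 19 → 14
The second coordinate changes by -5 each step: at step 8 it is -32.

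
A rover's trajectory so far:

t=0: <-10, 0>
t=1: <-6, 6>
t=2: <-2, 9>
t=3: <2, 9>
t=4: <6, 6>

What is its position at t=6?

<14, -9>

Successive displacements: <+4, +6>, <+4, +3>, <+4, +0>, <+4, -3> — each changes by <+0, -3>.
step 5: <6, 6> + <+4, -6> → <10, 0>
step 6: <10, 0> + <+4, -9> → <14, -9>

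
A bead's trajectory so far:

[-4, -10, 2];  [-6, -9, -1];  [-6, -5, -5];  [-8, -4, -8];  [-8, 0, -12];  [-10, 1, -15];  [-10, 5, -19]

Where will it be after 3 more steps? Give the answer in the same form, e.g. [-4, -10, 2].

Differencing gives [-2, +1, -3], [+0, +4, -4], [-2, +1, -3], [+0, +4, -4], [-2, +1, -3], [+0, +4, -4]. This is the pattern [-2, +1, -3], [+0, +4, -4] repeated.
step 7: apply [-2, +1, -3] → [-12, 6, -22]
step 8: apply [+0, +4, -4] → [-12, 10, -26]
step 9: apply [-2, +1, -3] → [-14, 11, -29]

[-14, 11, -29]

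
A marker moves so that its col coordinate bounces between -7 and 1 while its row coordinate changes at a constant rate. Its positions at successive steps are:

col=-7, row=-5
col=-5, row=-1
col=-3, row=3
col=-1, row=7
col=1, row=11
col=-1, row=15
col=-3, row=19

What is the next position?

The col coordinate reflects between -7 and 1, moving 2 per step.
  step 7: -3 → -5
The row coordinate changes by +4 each step: at step 7 it is 23.

col=-5, row=23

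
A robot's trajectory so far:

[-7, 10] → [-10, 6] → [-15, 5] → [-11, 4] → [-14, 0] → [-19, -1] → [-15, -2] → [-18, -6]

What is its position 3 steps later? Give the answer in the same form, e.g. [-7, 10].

The moves between consecutive positions are [-3, -4], [-5, -1], [+4, -1], [-3, -4], [-5, -1], [+4, -1], [-3, -4]; they repeat the 3-cycle [[-3, -4], [-5, -1], [+4, -1]].
step 8: apply [-5, -1] → [-23, -7]
step 9: apply [+4, -1] → [-19, -8]
step 10: apply [-3, -4] → [-22, -12]

[-22, -12]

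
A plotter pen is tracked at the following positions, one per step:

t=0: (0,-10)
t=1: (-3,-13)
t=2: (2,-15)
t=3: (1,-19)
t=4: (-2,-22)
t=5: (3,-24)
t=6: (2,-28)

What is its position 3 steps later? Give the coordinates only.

Differencing gives (-3,-3), (+5,-2), (-1,-4), (-3,-3), (+5,-2), (-1,-4). This is the pattern (-3,-3), (+5,-2), (-1,-4) repeated.
step 7: apply (-3,-3) → (-1,-31)
step 8: apply (+5,-2) → (4,-33)
step 9: apply (-1,-4) → (3,-37)

(3,-37)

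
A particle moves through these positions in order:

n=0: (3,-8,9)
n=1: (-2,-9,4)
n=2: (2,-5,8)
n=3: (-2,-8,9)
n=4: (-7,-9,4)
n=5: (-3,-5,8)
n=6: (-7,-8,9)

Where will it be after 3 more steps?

(-12,-8,9)

Differencing gives (-5,-1,-5), (+4,+4,+4), (-4,-3,+1), (-5,-1,-5), (+4,+4,+4), (-4,-3,+1). This is the pattern (-5,-1,-5), (+4,+4,+4), (-4,-3,+1) repeated.
step 7: apply (-5,-1,-5) → (-12,-9,4)
step 8: apply (+4,+4,+4) → (-8,-5,8)
step 9: apply (-4,-3,+1) → (-12,-8,9)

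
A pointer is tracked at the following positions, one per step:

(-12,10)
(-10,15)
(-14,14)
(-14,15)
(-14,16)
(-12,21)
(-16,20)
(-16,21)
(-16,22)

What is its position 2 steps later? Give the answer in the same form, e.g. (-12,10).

(-18,26)

Step-to-step displacements: (+2,+5), (-4,-1), (+0,+1), (+0,+1), (+2,+5), (-4,-1), (+0,+1), (+0,+1) — a repeating cycle of length 4.
step 9: apply (+2,+5) → (-14,27)
step 10: apply (-4,-1) → (-18,26)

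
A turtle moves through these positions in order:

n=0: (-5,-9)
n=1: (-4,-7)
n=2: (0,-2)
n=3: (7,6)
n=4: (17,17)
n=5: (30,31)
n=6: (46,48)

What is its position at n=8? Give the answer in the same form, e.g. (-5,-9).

(87,91)

First differences are (+1,+2), (+4,+5), (+7,+8), (+10,+11), (+13,+14), (+16,+17); their common second difference is (+3,+3) (constant acceleration).
step 7: (46,48) + (+19,+20) → (65,68)
step 8: (65,68) + (+22,+23) → (87,91)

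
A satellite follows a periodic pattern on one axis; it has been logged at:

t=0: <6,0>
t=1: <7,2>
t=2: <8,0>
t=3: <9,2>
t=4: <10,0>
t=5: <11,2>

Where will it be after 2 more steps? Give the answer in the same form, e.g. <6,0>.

First: linear, +1 per step → 13 at step 7.
Second: cycles through 0, 2 every 2 steps. Step 7 lands at position 1 of the cycle → 2.

<13,2>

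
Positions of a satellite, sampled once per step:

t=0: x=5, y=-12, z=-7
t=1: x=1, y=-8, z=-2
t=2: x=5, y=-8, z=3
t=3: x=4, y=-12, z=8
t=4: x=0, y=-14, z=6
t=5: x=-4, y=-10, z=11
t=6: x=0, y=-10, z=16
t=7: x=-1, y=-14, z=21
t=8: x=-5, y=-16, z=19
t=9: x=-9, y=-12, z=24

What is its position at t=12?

Differencing gives (-4, +4, +5), (+4, +0, +5), (-1, -4, +5), (-4, -2, -2), (-4, +4, +5), (+4, +0, +5), (-1, -4, +5), (-4, -2, -2), (-4, +4, +5). This is the pattern (-4, +4, +5), (+4, +0, +5), (-1, -4, +5), (-4, -2, -2) repeated.
step 10: apply (+4, +0, +5) → x=-5, y=-12, z=29
step 11: apply (-1, -4, +5) → x=-6, y=-16, z=34
step 12: apply (-4, -2, -2) → x=-10, y=-18, z=32

x=-10, y=-18, z=32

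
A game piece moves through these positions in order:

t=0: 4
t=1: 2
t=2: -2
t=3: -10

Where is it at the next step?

-26

Step-to-step displacements: -2, -4, -8; each is 2× the previous.
step 4: -10 − 16 → -26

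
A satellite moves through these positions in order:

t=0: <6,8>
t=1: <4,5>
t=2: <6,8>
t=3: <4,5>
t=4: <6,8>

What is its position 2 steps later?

<6,8>

The jumps are <-2,-3>, <+2,+3>, <-2,-3>, <+2,+3> — a geometric progression with ratio -1.
step 5: <6,8> + <-2,-3> → <4,5>
step 6: <4,5> + <+2,+3> → <6,8>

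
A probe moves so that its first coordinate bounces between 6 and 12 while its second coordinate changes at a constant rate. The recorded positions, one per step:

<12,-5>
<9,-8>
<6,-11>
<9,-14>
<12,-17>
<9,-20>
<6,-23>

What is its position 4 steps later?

The first coordinate reflects between 6 and 12, moving 3 per step.
  step 7: 6 → 9
  step 8: 9 → 12
  step 9: 12 → 9
  step 10: 9 → 6
The second coordinate changes by -3 each step: at step 10 it is -35.

<6,-35>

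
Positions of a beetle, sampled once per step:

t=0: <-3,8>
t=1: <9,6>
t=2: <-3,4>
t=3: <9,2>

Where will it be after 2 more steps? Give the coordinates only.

The first coordinate repeats the cycle [-3, 9] with period 2; step 5 mod 2 = 1, giving 9.
The second coordinate changes by -2 each step, so at step 5 it is 8 + 5·(-2) = -2.

<9,-2>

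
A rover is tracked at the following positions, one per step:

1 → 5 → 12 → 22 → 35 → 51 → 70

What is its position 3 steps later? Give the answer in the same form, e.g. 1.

Taking differences between consecutive positions: +4, +7, +10, +13, +16, +19. These grow by +3 each step.
step 7: 70 + 22 → 92
step 8: 92 + 25 → 117
step 9: 117 + 28 → 145

145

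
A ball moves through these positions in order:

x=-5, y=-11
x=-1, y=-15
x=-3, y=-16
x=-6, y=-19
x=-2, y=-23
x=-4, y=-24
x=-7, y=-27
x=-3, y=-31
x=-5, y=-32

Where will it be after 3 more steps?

x=-6, y=-40

The moves between consecutive positions are (+4, -4), (-2, -1), (-3, -3), (+4, -4), (-2, -1), (-3, -3), (+4, -4), (-2, -1); they repeat the 3-cycle [(+4, -4), (-2, -1), (-3, -3)].
step 9: apply (-3, -3) → x=-8, y=-35
step 10: apply (+4, -4) → x=-4, y=-39
step 11: apply (-2, -1) → x=-6, y=-40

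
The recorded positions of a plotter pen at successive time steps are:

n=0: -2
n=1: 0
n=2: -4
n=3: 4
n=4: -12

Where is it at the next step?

20

The jumps are +2, -4, +8, -16 — a geometric progression with ratio -2.
step 5: -12 + 32 → 20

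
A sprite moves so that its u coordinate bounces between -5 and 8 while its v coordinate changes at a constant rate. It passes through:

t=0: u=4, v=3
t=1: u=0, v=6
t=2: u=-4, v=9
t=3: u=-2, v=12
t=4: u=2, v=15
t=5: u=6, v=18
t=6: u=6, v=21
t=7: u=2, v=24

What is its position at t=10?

The u coordinate reflects between -5 and 8, moving 4 per step.
  step 8: 2 → -2
  step 9: -2 → -4
  step 10: -4 → 0
The v coordinate changes by +3 each step: at step 10 it is 33.

u=0, v=33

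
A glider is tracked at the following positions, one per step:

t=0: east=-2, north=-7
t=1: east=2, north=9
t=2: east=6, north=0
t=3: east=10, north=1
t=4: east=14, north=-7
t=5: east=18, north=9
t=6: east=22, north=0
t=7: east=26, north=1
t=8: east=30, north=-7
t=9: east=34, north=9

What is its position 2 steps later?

East: linear, +4 per step → 42 at step 11.
North: cycles through -7, 9, 0, 1 every 4 steps. Step 11 lands at position 3 of the cycle → 1.

east=42, north=1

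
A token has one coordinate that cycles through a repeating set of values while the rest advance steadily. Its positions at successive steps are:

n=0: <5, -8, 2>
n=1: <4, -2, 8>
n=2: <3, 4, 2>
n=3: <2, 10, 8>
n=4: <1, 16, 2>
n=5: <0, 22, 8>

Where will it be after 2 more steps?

First: linear, -1 per step → -2 at step 7.
Second: linear, +6 per step → 34 at step 7.
Third: cycles through 2, 8 every 2 steps. Step 7 lands at position 1 of the cycle → 8.

<-2, 34, 8>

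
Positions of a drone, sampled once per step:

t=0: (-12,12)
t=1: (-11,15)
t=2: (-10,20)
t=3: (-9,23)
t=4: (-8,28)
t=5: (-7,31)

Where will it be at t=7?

(-5,39)

Step-to-step displacements: (+1,+3), (+1,+5), (+1,+3), (+1,+5), (+1,+3) — a repeating cycle of length 2.
step 6: apply (+1,+5) → (-6,36)
step 7: apply (+1,+3) → (-5,39)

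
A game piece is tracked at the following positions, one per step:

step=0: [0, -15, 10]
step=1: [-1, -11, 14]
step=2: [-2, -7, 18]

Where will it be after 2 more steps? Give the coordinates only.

[-4, 1, 26]

Each step adds [-1, +4, +4] to the position.
step 3: [-2, -7, 18] + [-1, +4, +4] → [-3, -3, 22]
step 4: [-3, -3, 22] + [-1, +4, +4] → [-4, 1, 26]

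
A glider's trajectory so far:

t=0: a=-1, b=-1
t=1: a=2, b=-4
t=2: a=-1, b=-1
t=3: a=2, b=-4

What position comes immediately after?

Consecutive displacements (+3, -3), (-3, +3), (+3, -3) scale by a factor of -1 each step.
step 4: a=2, b=-4 + (-3, +3) → a=-1, b=-1

a=-1, b=-1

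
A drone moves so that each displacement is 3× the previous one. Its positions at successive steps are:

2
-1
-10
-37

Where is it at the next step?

Step-to-step displacements: -3, -9, -27; each is 3× the previous.
step 4: -37 − 81 → -118

-118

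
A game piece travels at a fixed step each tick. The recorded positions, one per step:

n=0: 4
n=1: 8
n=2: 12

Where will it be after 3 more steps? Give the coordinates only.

24

Constant displacement of +4 per step.
step 3: 12 + 4 → 16
step 4: 16 + 4 → 20
step 5: 20 + 4 → 24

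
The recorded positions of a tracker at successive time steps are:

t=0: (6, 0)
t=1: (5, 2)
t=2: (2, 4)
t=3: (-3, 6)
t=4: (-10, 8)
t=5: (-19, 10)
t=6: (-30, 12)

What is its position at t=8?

First differences are (-1, +2), (-3, +2), (-5, +2), (-7, +2), (-9, +2), (-11, +2); their common second difference is (-2, +0) (constant acceleration).
step 7: (-30, 12) + (-13, +2) → (-43, 14)
step 8: (-43, 14) + (-15, +2) → (-58, 16)

(-58, 16)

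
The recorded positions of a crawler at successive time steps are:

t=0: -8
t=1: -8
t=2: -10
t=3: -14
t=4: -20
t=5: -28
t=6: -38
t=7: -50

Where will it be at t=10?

-98

Taking differences between consecutive positions: +0, -2, -4, -6, -8, -10, -12. These grow by -2 each step.
step 8: -50 − 14 → -64
step 9: -64 − 16 → -80
step 10: -80 − 18 → -98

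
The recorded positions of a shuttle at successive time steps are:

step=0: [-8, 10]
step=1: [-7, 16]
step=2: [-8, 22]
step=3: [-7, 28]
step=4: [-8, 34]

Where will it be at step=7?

[-7, 52]

First: cycles through -8, -7 every 2 steps. Step 7 lands at position 1 of the cycle → -7.
Second: linear, +6 per step → 52 at step 7.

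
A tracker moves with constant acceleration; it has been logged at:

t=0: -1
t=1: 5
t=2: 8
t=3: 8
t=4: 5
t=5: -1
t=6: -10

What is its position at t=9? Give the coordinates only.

First differences are +6, +3, +0, -3, -6, -9; their common second difference is -3 (constant acceleration).
step 7: -10 − 12 → -22
step 8: -22 − 15 → -37
step 9: -37 − 18 → -55

-55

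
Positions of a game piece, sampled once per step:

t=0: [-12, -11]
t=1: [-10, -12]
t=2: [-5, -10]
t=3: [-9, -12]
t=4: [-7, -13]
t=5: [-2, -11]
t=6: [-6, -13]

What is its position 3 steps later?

Step-to-step displacements: [+2, -1], [+5, +2], [-4, -2], [+2, -1], [+5, +2], [-4, -2] — a repeating cycle of length 3.
step 7: apply [+2, -1] → [-4, -14]
step 8: apply [+5, +2] → [1, -12]
step 9: apply [-4, -2] → [-3, -14]

[-3, -14]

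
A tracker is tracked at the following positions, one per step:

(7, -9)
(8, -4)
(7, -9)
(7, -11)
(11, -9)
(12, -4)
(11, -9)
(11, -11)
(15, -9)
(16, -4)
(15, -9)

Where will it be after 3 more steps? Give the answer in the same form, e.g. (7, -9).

The moves between consecutive positions are (+1, +5), (-1, -5), (+0, -2), (+4, +2), (+1, +5), (-1, -5), (+0, -2), (+4, +2), (+1, +5), (-1, -5); they repeat the 4-cycle [(+1, +5), (-1, -5), (+0, -2), (+4, +2)].
step 11: apply (+0, -2) → (15, -11)
step 12: apply (+4, +2) → (19, -9)
step 13: apply (+1, +5) → (20, -4)

(20, -4)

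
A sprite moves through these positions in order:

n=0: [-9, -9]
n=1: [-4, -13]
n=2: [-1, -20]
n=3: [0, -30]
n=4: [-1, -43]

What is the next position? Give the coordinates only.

First differences are [+5, -4], [+3, -7], [+1, -10], [-1, -13]; their common second difference is [-2, -3] (constant acceleration).
step 5: [-1, -43] + [-3, -16] → [-4, -59]

[-4, -59]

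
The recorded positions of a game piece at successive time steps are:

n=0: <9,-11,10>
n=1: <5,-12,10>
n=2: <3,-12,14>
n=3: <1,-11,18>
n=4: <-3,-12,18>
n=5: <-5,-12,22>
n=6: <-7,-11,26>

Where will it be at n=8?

Step-to-step displacements: <-4,-1,+0>, <-2,+0,+4>, <-2,+1,+4>, <-4,-1,+0>, <-2,+0,+4>, <-2,+1,+4> — a repeating cycle of length 3.
step 7: apply <-4,-1,+0> → <-11,-12,26>
step 8: apply <-2,+0,+4> → <-13,-12,30>

<-13,-12,30>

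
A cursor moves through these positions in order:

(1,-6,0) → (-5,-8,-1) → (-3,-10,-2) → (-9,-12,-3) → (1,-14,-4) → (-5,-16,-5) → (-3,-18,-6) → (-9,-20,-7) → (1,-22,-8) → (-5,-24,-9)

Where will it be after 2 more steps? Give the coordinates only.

First: cycles through 1, -5, -3, -9 every 4 steps. Step 11 lands at position 3 of the cycle → -9.
Second: linear, -2 per step → -28 at step 11.
Third: linear, -1 per step → -11 at step 11.

(-9,-28,-11)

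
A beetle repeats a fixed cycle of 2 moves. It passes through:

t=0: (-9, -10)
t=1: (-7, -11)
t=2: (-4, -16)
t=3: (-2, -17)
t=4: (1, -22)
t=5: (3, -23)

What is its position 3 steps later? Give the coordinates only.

Step-to-step displacements: (+2, -1), (+3, -5), (+2, -1), (+3, -5), (+2, -1) — a repeating cycle of length 2.
step 6: apply (+3, -5) → (6, -28)
step 7: apply (+2, -1) → (8, -29)
step 8: apply (+3, -5) → (11, -34)

(11, -34)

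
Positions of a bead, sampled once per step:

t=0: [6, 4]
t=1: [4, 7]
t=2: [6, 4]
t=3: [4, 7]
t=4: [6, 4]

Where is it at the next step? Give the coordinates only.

The jumps are [-2, +3], [+2, -3], [-2, +3], [+2, -3] — a geometric progression with ratio -1.
step 5: [6, 4] + [-2, +3] → [4, 7]

[4, 7]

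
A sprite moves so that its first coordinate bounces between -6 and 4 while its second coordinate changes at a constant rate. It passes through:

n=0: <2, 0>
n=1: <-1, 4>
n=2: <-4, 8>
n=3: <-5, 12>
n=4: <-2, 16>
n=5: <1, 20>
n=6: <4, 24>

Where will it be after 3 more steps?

<-5, 36>

The first coordinate travels 3 per step and bounces off the walls at -6 and 4.
  step 7: 4 → 1
  step 8: 1 → -2
  step 9: -2 → -5
The second coordinate changes by +4 each step: at step 9 it is 36.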